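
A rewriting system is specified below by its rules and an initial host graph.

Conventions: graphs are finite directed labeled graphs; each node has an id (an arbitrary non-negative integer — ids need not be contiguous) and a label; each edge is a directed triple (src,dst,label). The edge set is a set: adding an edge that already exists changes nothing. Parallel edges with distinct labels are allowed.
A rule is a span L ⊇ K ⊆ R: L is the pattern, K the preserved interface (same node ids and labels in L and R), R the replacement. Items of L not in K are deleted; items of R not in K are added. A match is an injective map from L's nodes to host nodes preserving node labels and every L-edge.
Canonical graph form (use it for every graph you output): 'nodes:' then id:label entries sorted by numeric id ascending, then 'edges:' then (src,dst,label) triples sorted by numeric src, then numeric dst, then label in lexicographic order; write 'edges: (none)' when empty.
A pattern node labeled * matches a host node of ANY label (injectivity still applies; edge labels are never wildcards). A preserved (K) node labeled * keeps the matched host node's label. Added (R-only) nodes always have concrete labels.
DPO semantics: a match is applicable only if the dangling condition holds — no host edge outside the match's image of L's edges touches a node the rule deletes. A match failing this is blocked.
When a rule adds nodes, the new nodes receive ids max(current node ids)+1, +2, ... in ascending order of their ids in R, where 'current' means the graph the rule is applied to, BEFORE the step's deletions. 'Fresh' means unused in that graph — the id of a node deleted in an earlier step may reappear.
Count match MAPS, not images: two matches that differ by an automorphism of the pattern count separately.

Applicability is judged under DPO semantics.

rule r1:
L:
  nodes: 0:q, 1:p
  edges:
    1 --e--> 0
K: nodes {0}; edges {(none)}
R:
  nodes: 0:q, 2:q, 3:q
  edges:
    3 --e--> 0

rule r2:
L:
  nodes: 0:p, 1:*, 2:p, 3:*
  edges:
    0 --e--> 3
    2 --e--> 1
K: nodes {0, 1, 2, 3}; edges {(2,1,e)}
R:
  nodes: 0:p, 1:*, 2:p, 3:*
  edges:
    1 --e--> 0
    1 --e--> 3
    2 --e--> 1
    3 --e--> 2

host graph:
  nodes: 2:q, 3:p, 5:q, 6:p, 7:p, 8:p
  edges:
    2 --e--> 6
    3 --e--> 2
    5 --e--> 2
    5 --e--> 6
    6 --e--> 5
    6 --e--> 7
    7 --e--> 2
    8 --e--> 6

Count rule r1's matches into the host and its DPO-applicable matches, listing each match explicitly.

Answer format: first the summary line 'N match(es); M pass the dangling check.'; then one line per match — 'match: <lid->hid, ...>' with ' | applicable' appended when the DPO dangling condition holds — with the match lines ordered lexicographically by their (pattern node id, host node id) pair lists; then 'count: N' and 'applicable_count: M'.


3 match(es); 1 pass the dangling check.
match: 0->2, 1->3 | applicable
match: 0->2, 1->7
match: 0->5, 1->6
count: 3
applicable_count: 1


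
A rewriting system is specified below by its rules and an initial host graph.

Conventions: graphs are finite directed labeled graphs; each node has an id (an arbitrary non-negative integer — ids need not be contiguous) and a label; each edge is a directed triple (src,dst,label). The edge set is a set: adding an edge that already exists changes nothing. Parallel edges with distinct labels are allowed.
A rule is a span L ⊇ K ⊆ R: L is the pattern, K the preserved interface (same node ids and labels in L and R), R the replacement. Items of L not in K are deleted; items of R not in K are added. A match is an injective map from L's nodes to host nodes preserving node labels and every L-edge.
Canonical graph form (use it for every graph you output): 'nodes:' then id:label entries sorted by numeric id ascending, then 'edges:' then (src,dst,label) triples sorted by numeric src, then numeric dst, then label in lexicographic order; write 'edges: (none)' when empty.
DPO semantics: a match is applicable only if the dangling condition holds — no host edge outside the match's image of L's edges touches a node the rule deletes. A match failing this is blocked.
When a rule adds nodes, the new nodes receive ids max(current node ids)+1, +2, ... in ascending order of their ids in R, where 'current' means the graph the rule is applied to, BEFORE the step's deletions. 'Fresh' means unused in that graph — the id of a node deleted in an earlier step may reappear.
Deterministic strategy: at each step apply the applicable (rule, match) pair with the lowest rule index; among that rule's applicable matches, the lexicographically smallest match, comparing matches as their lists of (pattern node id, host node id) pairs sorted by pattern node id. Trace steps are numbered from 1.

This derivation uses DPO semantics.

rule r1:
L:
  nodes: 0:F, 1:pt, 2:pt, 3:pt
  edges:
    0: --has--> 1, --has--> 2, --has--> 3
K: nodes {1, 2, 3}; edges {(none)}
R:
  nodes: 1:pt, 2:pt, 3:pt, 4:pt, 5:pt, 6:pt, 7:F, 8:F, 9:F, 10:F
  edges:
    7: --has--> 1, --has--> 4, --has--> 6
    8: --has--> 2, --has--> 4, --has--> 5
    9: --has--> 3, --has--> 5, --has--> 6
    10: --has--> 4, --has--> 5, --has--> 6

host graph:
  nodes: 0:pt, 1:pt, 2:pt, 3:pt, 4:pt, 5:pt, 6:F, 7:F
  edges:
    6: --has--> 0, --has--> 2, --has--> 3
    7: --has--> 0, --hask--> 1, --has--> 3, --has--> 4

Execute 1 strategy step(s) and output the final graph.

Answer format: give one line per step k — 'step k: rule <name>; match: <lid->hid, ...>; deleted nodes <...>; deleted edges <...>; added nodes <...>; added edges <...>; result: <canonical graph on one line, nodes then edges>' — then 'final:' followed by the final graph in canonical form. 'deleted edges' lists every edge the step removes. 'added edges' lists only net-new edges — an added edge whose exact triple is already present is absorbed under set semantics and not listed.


step 1: rule r1; match: 0->6, 1->0, 2->2, 3->3; deleted nodes 6; deleted edges (6,0,has); (6,2,has); (6,3,has); added nodes 8, 9, 10, 11, 12, 13, 14; added edges (11,0,has); (11,8,has); (11,10,has); (12,2,has); (12,8,has); (12,9,has); (13,3,has); (13,9,has); (13,10,has); (14,8,has); (14,9,has); (14,10,has); result: nodes: 0:pt, 1:pt, 2:pt, 3:pt, 4:pt, 5:pt, 7:F, 8:pt, 9:pt, 10:pt, 11:F, 12:F, 13:F, 14:F edges: (7,0,has); (7,1,hask); (7,3,has); (7,4,has); (11,0,has); (11,8,has); (11,10,has); (12,2,has); (12,8,has); (12,9,has); (13,3,has); (13,9,has); (13,10,has); (14,8,has); (14,9,has); (14,10,has)
final:
nodes: 0:pt, 1:pt, 2:pt, 3:pt, 4:pt, 5:pt, 7:F, 8:pt, 9:pt, 10:pt, 11:F, 12:F, 13:F, 14:F
edges: (7,0,has); (7,1,hask); (7,3,has); (7,4,has); (11,0,has); (11,8,has); (11,10,has); (12,2,has); (12,8,has); (12,9,has); (13,3,has); (13,9,has); (13,10,has); (14,8,has); (14,9,has); (14,10,has)


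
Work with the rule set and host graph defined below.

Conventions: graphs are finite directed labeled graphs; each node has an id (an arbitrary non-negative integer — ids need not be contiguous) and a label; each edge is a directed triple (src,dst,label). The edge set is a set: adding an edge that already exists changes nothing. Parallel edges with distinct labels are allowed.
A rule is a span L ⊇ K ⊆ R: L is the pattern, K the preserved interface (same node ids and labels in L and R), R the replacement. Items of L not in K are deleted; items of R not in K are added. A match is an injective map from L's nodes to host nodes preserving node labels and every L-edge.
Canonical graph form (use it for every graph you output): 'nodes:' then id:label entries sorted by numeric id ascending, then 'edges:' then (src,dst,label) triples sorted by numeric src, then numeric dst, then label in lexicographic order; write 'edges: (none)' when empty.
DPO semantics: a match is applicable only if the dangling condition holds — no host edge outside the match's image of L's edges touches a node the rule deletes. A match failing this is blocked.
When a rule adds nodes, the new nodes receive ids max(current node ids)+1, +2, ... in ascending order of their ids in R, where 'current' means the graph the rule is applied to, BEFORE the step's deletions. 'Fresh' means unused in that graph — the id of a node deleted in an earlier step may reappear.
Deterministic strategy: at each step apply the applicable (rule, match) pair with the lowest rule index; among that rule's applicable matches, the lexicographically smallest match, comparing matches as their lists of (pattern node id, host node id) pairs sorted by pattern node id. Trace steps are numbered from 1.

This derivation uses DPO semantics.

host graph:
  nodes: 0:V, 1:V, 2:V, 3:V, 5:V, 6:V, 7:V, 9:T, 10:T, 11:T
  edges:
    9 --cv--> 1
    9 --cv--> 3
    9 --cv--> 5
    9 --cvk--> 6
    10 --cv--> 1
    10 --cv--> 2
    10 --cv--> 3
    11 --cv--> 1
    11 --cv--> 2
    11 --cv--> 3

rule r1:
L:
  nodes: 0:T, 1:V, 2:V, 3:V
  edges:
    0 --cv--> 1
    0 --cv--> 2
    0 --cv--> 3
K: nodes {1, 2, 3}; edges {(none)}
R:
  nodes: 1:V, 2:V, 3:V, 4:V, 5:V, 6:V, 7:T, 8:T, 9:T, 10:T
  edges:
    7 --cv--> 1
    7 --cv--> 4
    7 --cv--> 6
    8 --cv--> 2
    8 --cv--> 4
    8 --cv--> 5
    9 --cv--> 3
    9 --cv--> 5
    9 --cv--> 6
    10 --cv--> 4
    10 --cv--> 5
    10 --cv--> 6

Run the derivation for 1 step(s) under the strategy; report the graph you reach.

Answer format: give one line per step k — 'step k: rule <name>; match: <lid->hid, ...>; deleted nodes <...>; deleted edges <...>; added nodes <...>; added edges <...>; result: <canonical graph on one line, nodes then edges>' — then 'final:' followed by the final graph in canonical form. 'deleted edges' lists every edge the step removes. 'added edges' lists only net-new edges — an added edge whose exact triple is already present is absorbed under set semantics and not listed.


step 1: rule r1; match: 0->10, 1->1, 2->2, 3->3; deleted nodes 10; deleted edges (10,1,cv); (10,2,cv); (10,3,cv); added nodes 12, 13, 14, 15, 16, 17, 18; added edges (15,1,cv); (15,12,cv); (15,14,cv); (16,2,cv); (16,12,cv); (16,13,cv); (17,3,cv); (17,13,cv); (17,14,cv); (18,12,cv); (18,13,cv); (18,14,cv); result: nodes: 0:V, 1:V, 2:V, 3:V, 5:V, 6:V, 7:V, 9:T, 11:T, 12:V, 13:V, 14:V, 15:T, 16:T, 17:T, 18:T edges: (9,1,cv); (9,3,cv); (9,5,cv); (9,6,cvk); (11,1,cv); (11,2,cv); (11,3,cv); (15,1,cv); (15,12,cv); (15,14,cv); (16,2,cv); (16,12,cv); (16,13,cv); (17,3,cv); (17,13,cv); (17,14,cv); (18,12,cv); (18,13,cv); (18,14,cv)
final:
nodes: 0:V, 1:V, 2:V, 3:V, 5:V, 6:V, 7:V, 9:T, 11:T, 12:V, 13:V, 14:V, 15:T, 16:T, 17:T, 18:T
edges: (9,1,cv); (9,3,cv); (9,5,cv); (9,6,cvk); (11,1,cv); (11,2,cv); (11,3,cv); (15,1,cv); (15,12,cv); (15,14,cv); (16,2,cv); (16,12,cv); (16,13,cv); (17,3,cv); (17,13,cv); (17,14,cv); (18,12,cv); (18,13,cv); (18,14,cv)


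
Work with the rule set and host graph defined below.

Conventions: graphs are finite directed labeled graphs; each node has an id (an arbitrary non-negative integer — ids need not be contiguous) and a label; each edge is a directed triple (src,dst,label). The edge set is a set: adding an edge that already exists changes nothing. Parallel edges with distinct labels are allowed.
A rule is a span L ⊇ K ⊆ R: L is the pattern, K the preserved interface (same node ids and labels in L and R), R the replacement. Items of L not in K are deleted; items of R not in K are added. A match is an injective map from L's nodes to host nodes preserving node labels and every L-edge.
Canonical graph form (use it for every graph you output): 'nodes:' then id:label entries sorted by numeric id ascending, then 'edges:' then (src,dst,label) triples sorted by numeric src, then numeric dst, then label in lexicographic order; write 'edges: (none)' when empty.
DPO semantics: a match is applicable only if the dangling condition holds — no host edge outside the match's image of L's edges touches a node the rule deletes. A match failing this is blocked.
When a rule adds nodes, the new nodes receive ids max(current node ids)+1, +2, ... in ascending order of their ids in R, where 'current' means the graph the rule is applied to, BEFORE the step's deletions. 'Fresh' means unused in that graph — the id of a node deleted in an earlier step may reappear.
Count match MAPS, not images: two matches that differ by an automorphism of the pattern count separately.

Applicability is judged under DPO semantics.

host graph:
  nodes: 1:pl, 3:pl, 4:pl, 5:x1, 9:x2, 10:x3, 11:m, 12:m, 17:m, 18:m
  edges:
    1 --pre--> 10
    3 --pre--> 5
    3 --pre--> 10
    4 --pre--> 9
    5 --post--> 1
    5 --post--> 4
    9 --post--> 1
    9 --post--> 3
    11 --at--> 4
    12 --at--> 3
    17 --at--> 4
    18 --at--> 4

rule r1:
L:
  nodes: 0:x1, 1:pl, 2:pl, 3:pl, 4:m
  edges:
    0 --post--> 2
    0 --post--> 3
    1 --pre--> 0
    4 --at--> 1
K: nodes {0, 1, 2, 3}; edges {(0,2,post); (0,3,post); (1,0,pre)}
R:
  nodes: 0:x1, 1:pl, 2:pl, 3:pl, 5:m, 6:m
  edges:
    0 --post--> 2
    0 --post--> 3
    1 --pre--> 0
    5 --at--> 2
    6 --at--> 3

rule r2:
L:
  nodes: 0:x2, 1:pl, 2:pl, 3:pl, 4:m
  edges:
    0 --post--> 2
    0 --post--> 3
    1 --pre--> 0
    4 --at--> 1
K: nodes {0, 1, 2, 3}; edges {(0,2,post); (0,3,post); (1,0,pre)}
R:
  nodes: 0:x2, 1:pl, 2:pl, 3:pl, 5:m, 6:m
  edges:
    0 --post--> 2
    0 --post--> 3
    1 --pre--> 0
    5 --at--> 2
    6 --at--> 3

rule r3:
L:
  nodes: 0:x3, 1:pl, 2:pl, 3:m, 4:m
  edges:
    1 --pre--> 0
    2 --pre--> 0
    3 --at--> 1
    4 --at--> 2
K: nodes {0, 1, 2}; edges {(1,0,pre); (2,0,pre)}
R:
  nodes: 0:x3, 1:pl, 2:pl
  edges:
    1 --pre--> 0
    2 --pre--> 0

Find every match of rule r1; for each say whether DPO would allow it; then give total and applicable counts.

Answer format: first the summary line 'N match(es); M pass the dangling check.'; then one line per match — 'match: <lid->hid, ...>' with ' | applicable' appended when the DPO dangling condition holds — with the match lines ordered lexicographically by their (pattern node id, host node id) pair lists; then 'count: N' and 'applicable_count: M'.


2 match(es); 2 pass the dangling check.
match: 0->5, 1->3, 2->1, 3->4, 4->12 | applicable
match: 0->5, 1->3, 2->4, 3->1, 4->12 | applicable
count: 2
applicable_count: 2


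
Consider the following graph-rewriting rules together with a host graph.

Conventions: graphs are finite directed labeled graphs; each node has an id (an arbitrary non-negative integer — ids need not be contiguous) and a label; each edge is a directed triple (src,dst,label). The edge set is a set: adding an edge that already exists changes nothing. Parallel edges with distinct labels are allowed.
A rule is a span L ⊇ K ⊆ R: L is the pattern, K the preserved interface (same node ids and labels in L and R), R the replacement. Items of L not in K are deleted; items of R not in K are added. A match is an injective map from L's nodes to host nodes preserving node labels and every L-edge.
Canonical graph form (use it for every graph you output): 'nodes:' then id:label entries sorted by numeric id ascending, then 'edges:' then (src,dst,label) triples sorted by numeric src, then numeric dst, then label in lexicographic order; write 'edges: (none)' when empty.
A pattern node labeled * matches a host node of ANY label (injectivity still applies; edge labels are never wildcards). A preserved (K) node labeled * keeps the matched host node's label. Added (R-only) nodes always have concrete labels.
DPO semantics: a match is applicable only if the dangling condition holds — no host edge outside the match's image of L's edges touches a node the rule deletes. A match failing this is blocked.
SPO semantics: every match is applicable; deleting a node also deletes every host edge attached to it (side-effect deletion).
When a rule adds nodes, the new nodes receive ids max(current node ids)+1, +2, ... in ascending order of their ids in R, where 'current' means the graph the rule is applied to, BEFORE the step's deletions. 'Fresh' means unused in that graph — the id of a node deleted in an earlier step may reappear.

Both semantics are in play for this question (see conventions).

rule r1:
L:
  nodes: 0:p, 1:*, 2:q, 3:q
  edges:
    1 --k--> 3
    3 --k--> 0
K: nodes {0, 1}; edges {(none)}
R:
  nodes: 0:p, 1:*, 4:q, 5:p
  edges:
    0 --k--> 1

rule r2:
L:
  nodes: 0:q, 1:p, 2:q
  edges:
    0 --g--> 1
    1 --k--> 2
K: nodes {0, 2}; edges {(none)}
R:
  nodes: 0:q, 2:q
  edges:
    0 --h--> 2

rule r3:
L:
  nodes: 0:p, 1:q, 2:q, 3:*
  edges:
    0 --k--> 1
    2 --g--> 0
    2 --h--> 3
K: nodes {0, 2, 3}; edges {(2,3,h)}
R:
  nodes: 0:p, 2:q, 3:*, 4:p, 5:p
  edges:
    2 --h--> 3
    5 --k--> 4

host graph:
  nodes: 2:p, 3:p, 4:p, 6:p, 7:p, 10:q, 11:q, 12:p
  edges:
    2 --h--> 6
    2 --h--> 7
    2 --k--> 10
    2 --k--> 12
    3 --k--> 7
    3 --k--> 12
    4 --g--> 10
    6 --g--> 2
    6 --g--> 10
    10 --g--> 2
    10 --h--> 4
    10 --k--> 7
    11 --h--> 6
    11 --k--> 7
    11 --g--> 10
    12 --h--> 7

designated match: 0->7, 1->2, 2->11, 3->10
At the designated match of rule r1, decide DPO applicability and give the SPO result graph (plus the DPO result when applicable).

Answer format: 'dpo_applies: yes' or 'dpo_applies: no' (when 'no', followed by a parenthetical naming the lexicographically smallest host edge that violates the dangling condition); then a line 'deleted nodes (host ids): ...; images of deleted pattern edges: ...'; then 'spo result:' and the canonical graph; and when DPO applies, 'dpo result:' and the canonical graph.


dpo_applies: no
(the rule deletes node 10, which keeps host edge (4,10,g) outside the match image — the dangling condition fails, DPO blocks; SPO proceeds and side-deletes such edges)
deleted nodes (host ids): 10, 11; images of deleted pattern edges: (2,10,k); (10,7,k)
spo result:
nodes: 2:p, 3:p, 4:p, 6:p, 7:p, 12:p, 13:q, 14:p
edges: (2,6,h); (2,7,h); (2,12,k); (3,7,k); (3,12,k); (6,2,g); (7,2,k); (12,7,h)


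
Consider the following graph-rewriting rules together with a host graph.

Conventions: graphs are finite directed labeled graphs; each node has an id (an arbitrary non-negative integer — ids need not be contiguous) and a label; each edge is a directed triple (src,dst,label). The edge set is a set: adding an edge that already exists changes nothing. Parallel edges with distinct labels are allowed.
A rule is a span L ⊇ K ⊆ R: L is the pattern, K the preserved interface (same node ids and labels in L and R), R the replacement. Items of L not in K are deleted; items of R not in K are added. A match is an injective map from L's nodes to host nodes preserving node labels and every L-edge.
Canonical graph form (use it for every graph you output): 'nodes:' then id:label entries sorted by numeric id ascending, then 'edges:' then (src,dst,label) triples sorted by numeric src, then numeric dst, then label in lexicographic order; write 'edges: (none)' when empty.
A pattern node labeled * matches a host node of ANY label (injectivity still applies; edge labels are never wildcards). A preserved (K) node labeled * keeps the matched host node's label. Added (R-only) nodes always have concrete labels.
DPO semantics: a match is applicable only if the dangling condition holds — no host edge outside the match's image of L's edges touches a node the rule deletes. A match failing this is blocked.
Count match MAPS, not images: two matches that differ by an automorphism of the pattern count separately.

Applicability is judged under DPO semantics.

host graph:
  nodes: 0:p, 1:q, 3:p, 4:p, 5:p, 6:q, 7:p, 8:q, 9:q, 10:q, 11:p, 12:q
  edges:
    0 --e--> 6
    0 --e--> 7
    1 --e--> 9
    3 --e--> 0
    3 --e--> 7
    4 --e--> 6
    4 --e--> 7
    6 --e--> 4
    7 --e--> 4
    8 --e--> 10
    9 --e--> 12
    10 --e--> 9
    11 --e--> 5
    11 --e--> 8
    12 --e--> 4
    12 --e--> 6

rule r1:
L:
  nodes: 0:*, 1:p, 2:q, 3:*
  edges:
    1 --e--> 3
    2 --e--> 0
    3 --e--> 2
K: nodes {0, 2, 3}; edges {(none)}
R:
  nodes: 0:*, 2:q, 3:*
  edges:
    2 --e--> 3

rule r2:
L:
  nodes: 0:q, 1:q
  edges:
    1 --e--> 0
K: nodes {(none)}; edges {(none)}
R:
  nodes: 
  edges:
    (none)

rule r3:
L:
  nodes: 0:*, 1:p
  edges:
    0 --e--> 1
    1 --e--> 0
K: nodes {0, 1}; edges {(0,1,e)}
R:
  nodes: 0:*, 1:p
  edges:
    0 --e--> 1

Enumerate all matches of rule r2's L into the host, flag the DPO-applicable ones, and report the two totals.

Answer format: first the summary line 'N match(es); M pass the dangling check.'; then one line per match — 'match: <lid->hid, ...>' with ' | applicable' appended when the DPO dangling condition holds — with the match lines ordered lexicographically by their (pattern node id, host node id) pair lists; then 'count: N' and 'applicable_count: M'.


5 match(es); 0 pass the dangling check.
match: 0->6, 1->12
match: 0->9, 1->1
match: 0->9, 1->10
match: 0->10, 1->8
match: 0->12, 1->9
count: 5
applicable_count: 0


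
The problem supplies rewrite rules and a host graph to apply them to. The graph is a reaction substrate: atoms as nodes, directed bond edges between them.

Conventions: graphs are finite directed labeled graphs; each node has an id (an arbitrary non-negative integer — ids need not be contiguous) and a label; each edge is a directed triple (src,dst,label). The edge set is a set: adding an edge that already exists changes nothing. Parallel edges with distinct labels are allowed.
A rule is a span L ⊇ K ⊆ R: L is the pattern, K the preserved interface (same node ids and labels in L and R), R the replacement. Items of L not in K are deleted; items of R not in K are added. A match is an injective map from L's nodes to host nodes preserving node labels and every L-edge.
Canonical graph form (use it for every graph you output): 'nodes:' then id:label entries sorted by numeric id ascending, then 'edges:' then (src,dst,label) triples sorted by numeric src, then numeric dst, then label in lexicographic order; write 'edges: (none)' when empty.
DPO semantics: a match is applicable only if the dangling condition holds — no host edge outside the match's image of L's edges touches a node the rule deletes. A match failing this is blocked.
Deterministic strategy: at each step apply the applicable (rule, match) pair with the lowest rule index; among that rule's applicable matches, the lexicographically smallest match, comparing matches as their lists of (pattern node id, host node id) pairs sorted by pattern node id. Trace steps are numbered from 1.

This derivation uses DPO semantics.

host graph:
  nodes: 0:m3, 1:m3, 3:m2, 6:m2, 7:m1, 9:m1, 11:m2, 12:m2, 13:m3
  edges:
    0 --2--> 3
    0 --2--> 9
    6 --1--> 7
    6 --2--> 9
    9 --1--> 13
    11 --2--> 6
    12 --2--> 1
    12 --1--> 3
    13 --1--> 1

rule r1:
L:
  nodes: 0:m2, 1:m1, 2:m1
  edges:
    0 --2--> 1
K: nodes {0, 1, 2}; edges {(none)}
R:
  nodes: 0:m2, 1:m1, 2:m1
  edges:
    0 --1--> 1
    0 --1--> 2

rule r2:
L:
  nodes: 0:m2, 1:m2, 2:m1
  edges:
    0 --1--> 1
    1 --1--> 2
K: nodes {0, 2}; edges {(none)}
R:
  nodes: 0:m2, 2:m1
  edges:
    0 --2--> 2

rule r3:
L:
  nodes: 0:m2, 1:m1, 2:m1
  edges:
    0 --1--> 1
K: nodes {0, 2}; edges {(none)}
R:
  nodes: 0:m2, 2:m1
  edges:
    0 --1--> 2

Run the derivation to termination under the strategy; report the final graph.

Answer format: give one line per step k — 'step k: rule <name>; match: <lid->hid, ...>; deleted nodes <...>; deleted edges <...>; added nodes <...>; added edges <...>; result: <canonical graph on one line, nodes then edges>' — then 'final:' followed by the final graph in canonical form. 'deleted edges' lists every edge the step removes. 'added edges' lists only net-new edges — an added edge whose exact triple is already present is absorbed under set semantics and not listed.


step 1: rule r1; match: 0->6, 1->9, 2->7; deleted nodes (none); deleted edges (6,9,2); added nodes (none); added edges (6,9,1); result: nodes: 0:m3, 1:m3, 3:m2, 6:m2, 7:m1, 9:m1, 11:m2, 12:m2, 13:m3 edges: (0,3,2); (0,9,2); (6,7,1); (6,9,1); (9,13,1); (11,6,2); (12,1,2); (12,3,1); (13,1,1)
step 2: rule r3; match: 0->6, 1->7, 2->9; deleted nodes 7; deleted edges (6,7,1); added nodes (none); added edges (none); result: nodes: 0:m3, 1:m3, 3:m2, 6:m2, 9:m1, 11:m2, 12:m2, 13:m3 edges: (0,3,2); (0,9,2); (6,9,1); (9,13,1); (11,6,2); (12,1,2); (12,3,1); (13,1,1)
final:
nodes: 0:m3, 1:m3, 3:m2, 6:m2, 9:m1, 11:m2, 12:m2, 13:m3
edges: (0,3,2); (0,9,2); (6,9,1); (9,13,1); (11,6,2); (12,1,2); (12,3,1); (13,1,1)


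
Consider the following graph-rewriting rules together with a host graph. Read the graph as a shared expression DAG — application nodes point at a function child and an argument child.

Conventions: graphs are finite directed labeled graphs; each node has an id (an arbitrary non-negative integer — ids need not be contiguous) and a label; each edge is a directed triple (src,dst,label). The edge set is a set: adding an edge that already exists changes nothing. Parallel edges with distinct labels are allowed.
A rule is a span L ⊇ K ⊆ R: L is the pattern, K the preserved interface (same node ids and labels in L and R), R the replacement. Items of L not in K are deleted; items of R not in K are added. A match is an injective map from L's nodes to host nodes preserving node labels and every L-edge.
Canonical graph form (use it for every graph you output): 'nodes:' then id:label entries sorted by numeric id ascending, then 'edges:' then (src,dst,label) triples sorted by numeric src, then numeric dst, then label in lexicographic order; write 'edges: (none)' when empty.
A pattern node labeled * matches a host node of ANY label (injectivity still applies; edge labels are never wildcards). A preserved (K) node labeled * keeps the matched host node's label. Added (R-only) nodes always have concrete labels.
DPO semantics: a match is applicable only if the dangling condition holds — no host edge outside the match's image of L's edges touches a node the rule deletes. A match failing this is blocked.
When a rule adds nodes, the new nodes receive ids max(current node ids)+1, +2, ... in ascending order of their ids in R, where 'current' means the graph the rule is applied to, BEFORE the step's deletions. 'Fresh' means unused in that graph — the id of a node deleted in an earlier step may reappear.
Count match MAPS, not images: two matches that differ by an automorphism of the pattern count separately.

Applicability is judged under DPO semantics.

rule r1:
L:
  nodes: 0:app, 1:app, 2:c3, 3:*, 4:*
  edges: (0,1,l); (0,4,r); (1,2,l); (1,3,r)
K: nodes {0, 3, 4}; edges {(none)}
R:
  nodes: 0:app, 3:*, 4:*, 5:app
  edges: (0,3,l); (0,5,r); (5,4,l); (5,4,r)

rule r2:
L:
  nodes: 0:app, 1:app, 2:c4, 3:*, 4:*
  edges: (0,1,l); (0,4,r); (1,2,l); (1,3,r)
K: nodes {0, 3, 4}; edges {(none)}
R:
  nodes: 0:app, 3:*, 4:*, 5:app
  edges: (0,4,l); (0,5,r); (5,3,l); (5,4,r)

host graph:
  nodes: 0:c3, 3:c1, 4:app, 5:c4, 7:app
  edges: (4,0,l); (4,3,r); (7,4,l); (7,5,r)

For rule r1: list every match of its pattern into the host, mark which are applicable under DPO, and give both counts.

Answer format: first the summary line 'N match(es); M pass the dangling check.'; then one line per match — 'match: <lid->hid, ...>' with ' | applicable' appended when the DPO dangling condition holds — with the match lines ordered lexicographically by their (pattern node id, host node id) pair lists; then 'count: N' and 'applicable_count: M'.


1 match(es); 1 pass the dangling check.
match: 0->7, 1->4, 2->0, 3->3, 4->5 | applicable
count: 1
applicable_count: 1


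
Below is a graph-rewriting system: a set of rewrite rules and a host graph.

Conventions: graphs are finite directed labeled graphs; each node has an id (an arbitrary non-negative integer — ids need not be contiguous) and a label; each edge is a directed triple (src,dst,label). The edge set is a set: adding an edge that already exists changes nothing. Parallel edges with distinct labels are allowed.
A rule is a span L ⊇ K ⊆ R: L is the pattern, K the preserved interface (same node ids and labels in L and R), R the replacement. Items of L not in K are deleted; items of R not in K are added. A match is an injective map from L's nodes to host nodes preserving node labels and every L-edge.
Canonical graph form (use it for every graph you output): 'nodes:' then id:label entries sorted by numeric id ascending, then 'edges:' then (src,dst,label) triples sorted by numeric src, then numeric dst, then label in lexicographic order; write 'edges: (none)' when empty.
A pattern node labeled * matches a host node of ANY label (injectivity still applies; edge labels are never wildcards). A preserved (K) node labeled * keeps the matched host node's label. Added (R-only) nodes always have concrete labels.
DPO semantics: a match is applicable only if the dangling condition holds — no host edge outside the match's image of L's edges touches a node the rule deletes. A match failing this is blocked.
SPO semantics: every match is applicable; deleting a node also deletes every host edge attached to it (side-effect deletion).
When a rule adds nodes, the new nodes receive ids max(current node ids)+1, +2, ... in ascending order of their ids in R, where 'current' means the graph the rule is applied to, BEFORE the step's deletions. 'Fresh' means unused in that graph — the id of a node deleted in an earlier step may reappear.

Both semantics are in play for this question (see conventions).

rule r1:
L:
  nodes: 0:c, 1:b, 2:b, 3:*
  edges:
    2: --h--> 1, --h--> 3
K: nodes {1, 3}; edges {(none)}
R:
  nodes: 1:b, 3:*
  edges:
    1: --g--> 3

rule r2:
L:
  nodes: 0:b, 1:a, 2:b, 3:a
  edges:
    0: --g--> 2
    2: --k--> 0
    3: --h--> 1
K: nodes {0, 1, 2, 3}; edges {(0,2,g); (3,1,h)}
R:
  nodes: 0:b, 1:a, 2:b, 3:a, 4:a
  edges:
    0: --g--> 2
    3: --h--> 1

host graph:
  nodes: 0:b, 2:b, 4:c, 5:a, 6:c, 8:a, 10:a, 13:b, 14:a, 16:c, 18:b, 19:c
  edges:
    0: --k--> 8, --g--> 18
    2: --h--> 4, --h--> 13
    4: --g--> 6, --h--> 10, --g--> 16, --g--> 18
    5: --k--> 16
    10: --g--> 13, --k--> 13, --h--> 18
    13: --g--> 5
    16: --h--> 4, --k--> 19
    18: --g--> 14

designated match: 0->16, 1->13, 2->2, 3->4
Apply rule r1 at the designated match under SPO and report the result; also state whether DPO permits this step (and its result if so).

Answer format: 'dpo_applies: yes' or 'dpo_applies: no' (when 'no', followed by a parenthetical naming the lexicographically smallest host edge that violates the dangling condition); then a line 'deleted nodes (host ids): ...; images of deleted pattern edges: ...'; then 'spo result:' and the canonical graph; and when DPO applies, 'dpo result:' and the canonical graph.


dpo_applies: no
(the rule deletes node 16, which keeps host edge (4,16,g) outside the match image — the dangling condition fails, DPO blocks; SPO proceeds and side-deletes such edges)
deleted nodes (host ids): 2, 16; images of deleted pattern edges: (2,4,h); (2,13,h)
spo result:
nodes: 0:b, 4:c, 5:a, 6:c, 8:a, 10:a, 13:b, 14:a, 18:b, 19:c
edges: (0,8,k); (0,18,g); (4,6,g); (4,10,h); (4,18,g); (10,13,g); (10,13,k); (10,18,h); (13,4,g); (13,5,g); (18,14,g)


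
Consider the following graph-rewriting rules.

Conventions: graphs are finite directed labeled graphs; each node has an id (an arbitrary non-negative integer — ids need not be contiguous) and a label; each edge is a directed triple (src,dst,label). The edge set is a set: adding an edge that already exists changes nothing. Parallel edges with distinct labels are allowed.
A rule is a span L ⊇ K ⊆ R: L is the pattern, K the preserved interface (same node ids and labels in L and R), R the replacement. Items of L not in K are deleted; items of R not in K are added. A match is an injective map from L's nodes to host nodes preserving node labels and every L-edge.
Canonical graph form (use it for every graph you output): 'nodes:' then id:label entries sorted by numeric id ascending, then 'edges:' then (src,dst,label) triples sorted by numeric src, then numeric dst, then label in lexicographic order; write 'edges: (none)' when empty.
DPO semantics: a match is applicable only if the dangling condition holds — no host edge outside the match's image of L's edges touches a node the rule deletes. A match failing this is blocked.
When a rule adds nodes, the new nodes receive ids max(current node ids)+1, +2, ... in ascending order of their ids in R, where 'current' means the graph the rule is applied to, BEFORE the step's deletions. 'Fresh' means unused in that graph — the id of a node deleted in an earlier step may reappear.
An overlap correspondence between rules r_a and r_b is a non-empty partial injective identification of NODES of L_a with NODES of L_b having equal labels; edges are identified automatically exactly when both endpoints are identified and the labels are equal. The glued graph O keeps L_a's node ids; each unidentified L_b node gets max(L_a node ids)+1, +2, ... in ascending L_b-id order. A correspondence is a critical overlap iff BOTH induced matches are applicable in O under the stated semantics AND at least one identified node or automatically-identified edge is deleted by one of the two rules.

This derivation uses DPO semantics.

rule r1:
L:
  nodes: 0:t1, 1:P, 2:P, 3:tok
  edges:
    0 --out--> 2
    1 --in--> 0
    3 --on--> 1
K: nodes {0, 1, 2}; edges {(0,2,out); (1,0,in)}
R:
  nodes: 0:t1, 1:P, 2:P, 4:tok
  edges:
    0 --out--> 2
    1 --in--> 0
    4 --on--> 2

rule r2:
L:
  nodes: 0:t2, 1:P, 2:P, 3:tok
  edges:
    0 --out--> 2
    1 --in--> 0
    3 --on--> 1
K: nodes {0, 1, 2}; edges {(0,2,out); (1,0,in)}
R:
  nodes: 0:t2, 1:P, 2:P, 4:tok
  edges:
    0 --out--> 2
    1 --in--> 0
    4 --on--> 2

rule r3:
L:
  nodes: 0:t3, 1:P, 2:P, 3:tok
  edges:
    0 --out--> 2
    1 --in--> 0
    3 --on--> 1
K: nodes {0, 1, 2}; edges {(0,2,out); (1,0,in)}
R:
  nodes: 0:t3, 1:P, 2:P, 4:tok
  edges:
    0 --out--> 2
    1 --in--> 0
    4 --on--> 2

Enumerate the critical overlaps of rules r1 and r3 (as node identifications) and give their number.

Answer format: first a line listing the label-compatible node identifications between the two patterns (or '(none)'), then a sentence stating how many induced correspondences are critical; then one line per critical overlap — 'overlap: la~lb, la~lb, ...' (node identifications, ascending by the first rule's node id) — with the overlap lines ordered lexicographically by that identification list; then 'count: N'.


label-compatible node identifications between L(r1) and L(r3): 1~1, 1~2, 2~1, 2~2, 3~3
2 of the induced correspondences are critical overlaps of r1 and r3.
overlap: 1~1, 2~2, 3~3
overlap: 1~1, 3~3
count: 2


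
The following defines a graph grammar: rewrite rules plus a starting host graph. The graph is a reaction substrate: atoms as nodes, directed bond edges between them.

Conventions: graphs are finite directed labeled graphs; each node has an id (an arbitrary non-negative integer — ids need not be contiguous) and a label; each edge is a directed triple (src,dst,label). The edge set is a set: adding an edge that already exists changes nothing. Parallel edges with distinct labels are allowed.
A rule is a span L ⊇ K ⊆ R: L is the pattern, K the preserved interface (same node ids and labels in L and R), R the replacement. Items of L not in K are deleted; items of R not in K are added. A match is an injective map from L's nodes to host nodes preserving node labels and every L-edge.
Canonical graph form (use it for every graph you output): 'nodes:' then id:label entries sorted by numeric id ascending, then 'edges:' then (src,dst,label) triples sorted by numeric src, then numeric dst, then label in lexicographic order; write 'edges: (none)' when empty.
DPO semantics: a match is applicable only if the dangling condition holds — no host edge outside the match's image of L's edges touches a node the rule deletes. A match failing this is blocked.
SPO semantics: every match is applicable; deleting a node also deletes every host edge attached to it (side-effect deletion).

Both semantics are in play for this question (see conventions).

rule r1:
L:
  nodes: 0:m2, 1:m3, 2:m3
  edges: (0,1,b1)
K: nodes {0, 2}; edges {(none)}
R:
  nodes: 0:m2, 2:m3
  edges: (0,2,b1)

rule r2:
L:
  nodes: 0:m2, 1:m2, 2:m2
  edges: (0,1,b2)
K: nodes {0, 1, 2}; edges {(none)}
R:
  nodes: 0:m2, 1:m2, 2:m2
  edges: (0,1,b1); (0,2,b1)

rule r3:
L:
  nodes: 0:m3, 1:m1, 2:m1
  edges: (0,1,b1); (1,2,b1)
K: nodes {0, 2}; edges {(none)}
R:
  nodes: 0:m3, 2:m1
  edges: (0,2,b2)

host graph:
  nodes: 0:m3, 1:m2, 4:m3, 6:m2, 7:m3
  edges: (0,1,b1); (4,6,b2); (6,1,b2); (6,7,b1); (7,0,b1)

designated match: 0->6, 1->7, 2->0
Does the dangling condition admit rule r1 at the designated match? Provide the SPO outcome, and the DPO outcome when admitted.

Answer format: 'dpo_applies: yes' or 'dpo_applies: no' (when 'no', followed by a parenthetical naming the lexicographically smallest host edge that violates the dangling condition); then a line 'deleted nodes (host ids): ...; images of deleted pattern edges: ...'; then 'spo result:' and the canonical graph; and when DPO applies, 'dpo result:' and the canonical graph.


dpo_applies: no
(the rule deletes node 7, which keeps host edge (7,0,b1) outside the match image — the dangling condition fails, DPO blocks; SPO proceeds and side-deletes such edges)
deleted nodes (host ids): 7; images of deleted pattern edges: (6,7,b1)
spo result:
nodes: 0:m3, 1:m2, 4:m3, 6:m2
edges: (0,1,b1); (4,6,b2); (6,0,b1); (6,1,b2)


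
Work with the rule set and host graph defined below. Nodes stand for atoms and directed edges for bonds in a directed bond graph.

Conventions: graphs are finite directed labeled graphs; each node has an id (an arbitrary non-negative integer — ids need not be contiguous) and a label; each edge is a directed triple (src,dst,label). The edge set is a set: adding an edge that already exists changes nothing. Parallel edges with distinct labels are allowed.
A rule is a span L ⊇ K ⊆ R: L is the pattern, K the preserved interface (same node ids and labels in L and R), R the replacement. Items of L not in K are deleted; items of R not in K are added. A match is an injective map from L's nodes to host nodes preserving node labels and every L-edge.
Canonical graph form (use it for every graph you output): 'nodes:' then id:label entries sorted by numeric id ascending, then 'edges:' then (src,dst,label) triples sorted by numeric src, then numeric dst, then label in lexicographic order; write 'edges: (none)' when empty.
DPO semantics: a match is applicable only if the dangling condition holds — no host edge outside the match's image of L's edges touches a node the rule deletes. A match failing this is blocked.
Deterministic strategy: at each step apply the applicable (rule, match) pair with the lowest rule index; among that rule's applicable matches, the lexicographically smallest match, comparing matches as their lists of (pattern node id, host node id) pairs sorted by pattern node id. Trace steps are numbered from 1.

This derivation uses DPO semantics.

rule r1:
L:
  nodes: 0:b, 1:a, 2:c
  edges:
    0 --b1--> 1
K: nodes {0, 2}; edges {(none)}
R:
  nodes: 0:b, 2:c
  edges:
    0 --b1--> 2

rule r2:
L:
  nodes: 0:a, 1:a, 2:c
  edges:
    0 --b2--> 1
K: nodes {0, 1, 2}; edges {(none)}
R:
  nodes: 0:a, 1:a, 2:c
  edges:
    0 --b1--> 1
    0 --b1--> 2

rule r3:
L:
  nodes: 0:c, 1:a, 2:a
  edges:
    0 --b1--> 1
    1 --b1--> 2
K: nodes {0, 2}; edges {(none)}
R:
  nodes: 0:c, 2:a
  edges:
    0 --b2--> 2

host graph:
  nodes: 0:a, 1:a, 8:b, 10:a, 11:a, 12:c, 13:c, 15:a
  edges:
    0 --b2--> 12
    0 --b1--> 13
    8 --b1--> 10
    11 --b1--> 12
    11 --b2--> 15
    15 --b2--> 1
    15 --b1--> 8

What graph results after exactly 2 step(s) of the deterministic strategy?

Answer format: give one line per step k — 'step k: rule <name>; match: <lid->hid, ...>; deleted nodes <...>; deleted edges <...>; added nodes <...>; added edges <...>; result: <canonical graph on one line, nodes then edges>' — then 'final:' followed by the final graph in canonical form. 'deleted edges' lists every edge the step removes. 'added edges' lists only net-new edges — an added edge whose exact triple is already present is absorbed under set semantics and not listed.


step 1: rule r1; match: 0->8, 1->10, 2->12; deleted nodes 10; deleted edges (8,10,b1); added nodes (none); added edges (8,12,b1); result: nodes: 0:a, 1:a, 8:b, 11:a, 12:c, 13:c, 15:a edges: (0,12,b2); (0,13,b1); (8,12,b1); (11,12,b1); (11,15,b2); (15,1,b2); (15,8,b1)
step 2: rule r2; match: 0->11, 1->15, 2->12; deleted nodes (none); deleted edges (11,15,b2); added nodes (none); added edges (11,15,b1); result: nodes: 0:a, 1:a, 8:b, 11:a, 12:c, 13:c, 15:a edges: (0,12,b2); (0,13,b1); (8,12,b1); (11,12,b1); (11,15,b1); (15,1,b2); (15,8,b1)
final:
nodes: 0:a, 1:a, 8:b, 11:a, 12:c, 13:c, 15:a
edges: (0,12,b2); (0,13,b1); (8,12,b1); (11,12,b1); (11,15,b1); (15,1,b2); (15,8,b1)
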